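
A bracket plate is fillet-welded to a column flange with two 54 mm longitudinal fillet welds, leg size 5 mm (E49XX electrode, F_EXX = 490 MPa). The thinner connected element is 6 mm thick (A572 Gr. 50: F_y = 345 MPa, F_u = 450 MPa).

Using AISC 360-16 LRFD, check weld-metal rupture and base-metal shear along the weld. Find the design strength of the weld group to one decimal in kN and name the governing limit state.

84.2 kN (weld metal governs)

Weld metal: throat = 0.707×5 = 3.535 mm, L = 2×54 = 108 mm. φR_n = 0.75 × 0.6 × 490 × 3.535 × 108 = 84.2 kN.
Base metal shear (6 mm plate): yield φR_n = 1.0×0.6×345×6×108 = 134.1 kN; rupture φR_n = 0.75×0.6×450×6×108 = 131.2 kN; take 131.2 kN (rupture).
Governing: min(84.2, 131.2) = 84.2 kN → weld metal.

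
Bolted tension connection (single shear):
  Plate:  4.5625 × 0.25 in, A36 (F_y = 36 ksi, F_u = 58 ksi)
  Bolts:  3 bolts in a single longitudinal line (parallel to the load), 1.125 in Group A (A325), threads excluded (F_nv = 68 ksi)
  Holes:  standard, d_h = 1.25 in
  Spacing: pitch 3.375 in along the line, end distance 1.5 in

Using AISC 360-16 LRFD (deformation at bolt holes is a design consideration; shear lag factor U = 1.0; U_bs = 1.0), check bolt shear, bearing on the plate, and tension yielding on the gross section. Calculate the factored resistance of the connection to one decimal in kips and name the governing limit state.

37.0 kips (gross-section yield governs)

Bolt shear: A_b = π(1.125)²/4 = 0.99402 in². φR_n = 0.75 × 68 × 0.99402 × 3 × 1 = 152.1 kips.
Bearing (0.25 in plate, F_u = 58 ksi): end bolts L_c = 1.5 − 1.25/2 = 0.875, R_n = min(1.2×0.875×0.25×58, 2.4×1.125×0.25×58) = 15.225 kips/bolt; interior L_c = 3.375 − 1.25 = 2.125, R_n = 36.975 kips/bolt. φR_n = 0.75 × (1×15.225 + 2×36.975) = 66.9 kips.
Tension yield (gross): A_g = 4.5625×0.25 = 1.1406 in². φR_n = 0.90 × 36 × 1.1406 = 37.0 kips.
Governing: min(152.1, 66.9, 37.0) = 37.0 kips → gross-section yield.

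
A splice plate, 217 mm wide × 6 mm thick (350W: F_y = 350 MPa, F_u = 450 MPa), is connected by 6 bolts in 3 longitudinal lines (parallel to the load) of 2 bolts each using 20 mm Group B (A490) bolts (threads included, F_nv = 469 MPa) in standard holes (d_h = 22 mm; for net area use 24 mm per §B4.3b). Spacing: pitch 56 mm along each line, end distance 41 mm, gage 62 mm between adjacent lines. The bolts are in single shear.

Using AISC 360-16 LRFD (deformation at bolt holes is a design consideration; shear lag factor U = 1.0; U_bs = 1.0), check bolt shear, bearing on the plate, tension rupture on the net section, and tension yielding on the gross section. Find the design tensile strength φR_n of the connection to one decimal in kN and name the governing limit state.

293.6 kN (net-section rupture governs)

Bolt shear: A_b = π(20)²/4 = 314.16 mm². φR_n = 0.75 × 469 × 314.16 × 6 × 1 = 663.0 kN.
Bearing (6 mm plate, F_u = 450 MPa): end bolts L_c = 41 − 22/2 = 30, R_n = min(1.2×30×6×450, 2.4×20×6×450) = 97.2 kN/bolt; interior L_c = 56 − 22 = 34, R_n = 110.16 kN/bolt. φR_n = 0.75 × (3×97.2 + 3×110.16) = 466.6 kN.
Tension rupture (net): A_n = (217 − 3×24)×6 = 870 mm² (U = 1.0, A_e = A_n). φR_n = 0.75 × 450 × 870 = 293.6 kN.
Tension yield (gross): A_g = 217×6 = 1302 mm². φR_n = 0.90 × 350 × 1302 = 410.1 kN.
Governing: min(663.0, 466.6, 293.6, 410.1) = 293.6 kN → net-section rupture.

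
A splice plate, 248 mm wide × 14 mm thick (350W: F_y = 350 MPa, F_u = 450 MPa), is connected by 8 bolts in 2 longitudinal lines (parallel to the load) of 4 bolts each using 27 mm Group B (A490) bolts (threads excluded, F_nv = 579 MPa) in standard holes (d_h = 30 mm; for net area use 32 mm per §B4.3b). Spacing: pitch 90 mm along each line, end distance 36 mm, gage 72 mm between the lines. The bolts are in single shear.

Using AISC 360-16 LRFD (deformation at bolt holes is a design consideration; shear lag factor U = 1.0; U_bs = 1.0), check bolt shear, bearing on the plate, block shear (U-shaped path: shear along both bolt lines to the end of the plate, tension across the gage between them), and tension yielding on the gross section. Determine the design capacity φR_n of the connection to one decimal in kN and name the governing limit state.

1093.7 kN (gross-section yield governs)

Bolt shear: A_b = π(27)²/4 = 572.56 mm². φR_n = 0.75 × 579 × 572.56 × 8 × 1 = 1989.1 kN.
Bearing (14 mm plate, F_u = 450 MPa): end bolts L_c = 36 − 30/2 = 21, R_n = min(1.2×21×14×450, 2.4×27×14×450) = 158.76 kN/bolt; interior L_c = 90 − 30 = 60, R_n = 408.24 kN/bolt. φR_n = 0.75 × (2×158.76 + 6×408.24) = 2075.2 kN.
Block shear: shear path 2×[36+3×90] = 2×306 mm, A_gv = 8568, A_nv = 2×(306 − 3.5×32)×14 = 5432 mm²; tension across gage: (72 − 1×32)×14 = 560 mm². R_n = min(0.6×450×5432, 0.6×350×8568) + 1.0×450×560 = min(1466.6, 1799.3) + 252 = 1718.6 kN. φR_n = 0.75 × 1718.6 = 1289.0 kN.
Tension yield (gross): A_g = 248×14 = 3472 mm². φR_n = 0.90 × 350 × 3472 = 1093.7 kN.
Governing: min(1989.1, 2075.2, 1289.0, 1093.7) = 1093.7 kN → gross-section yield.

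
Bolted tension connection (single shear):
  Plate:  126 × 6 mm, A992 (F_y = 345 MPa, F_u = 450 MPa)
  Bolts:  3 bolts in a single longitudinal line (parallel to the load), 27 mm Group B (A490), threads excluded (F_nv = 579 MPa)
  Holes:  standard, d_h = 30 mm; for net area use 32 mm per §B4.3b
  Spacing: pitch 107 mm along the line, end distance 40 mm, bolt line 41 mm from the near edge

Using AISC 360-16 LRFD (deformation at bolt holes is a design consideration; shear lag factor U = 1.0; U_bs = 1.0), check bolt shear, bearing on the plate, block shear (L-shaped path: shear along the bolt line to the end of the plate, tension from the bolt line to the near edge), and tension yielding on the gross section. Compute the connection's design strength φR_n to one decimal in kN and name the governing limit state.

234.7 kN (gross-section yield governs)

Bolt shear: A_b = π(27)²/4 = 572.56 mm². φR_n = 0.75 × 579 × 572.56 × 3 × 1 = 745.9 kN.
Bearing (6 mm plate, F_u = 450 MPa): end bolts L_c = 40 − 30/2 = 25, R_n = min(1.2×25×6×450, 2.4×27×6×450) = 81 kN/bolt; interior L_c = 107 − 30 = 77, R_n = 174.96 kN/bolt. φR_n = 0.75 × (1×81 + 2×174.96) = 323.2 kN.
Block shear: shear path 1×[40+2×107] = 1×254 mm, A_gv = 1524, A_nv = 1×(254 − 2.5×32)×6 = 1044 mm²; tension to near edge: (41 − 0.5×32)×6 = 150 mm². R_n = min(0.6×450×1044, 0.6×345×1524) + 1.0×450×150 = min(281.88, 315.47) + 67.5 = 349.38 kN. φR_n = 0.75 × 349.38 = 262.0 kN.
Tension yield (gross): A_g = 126×6 = 756 mm². φR_n = 0.90 × 345 × 756 = 234.7 kN.
Governing: min(745.9, 323.2, 262.0, 234.7) = 234.7 kN → gross-section yield.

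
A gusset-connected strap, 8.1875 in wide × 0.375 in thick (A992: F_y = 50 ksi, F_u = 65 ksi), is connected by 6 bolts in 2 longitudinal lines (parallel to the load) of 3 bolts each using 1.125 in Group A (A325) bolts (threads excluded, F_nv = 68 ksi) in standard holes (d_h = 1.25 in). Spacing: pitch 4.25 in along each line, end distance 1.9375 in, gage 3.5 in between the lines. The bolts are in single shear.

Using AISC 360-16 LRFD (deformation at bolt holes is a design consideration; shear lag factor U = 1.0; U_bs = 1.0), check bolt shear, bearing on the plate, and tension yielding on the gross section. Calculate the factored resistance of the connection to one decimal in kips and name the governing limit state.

138.2 kips (gross-section yield governs)

Bolt shear: A_b = π(1.125)²/4 = 0.99402 in². φR_n = 0.75 × 68 × 0.99402 × 6 × 1 = 304.2 kips.
Bearing (0.375 in plate, F_u = 65 ksi): end bolts L_c = 1.9375 − 1.25/2 = 1.3125, R_n = min(1.2×1.3125×0.375×65, 2.4×1.125×0.375×65) = 38.391 kips/bolt; interior L_c = 4.25 − 1.25 = 3, R_n = 65.813 kips/bolt. φR_n = 0.75 × (2×38.391 + 4×65.813) = 255.0 kips.
Tension yield (gross): A_g = 8.1875×0.375 = 3.0703 in². φR_n = 0.90 × 50 × 3.0703 = 138.2 kips.
Governing: min(304.2, 255.0, 138.2) = 138.2 kips → gross-section yield.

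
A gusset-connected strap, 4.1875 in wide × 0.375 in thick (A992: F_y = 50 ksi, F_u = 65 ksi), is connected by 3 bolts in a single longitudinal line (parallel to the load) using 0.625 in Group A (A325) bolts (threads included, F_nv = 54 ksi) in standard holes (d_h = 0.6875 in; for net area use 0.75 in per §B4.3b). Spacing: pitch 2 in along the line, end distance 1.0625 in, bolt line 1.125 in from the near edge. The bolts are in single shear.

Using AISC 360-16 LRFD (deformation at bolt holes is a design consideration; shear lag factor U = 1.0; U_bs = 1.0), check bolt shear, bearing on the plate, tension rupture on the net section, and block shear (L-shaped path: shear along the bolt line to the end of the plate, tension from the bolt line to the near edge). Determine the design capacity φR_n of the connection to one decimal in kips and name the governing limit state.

37.3 kips (bolt shear governs)

Bolt shear: A_b = π(0.625)²/4 = 0.3068 in². φR_n = 0.75 × 54 × 0.3068 × 3 × 1 = 37.3 kips.
Bearing (0.375 in plate, F_u = 65 ksi): end bolts L_c = 1.0625 − 0.6875/2 = 0.71875, R_n = min(1.2×0.71875×0.375×65, 2.4×0.625×0.375×65) = 21.023 kips/bolt; interior L_c = 2 − 0.6875 = 1.3125, R_n = 36.563 kips/bolt. φR_n = 0.75 × (1×21.023 + 2×36.563) = 70.6 kips.
Tension rupture (net): A_n = (4.1875 − 1×0.75)×0.375 = 1.2891 in² (U = 1.0, A_e = A_n). φR_n = 0.75 × 65 × 1.2891 = 62.8 kips.
Block shear: shear path 1×[1.0625+2×2] = 1×5.0625 in, A_gv = 1.8984, A_nv = 1×(5.0625 − 2.5×0.75)×0.375 = 1.1953 in²; tension to near edge: (1.125 − 0.5×0.75)×0.375 = 0.28125 in². R_n = min(0.6×65×1.1953, 0.6×50×1.8984) + 1.0×65×0.28125 = min(46.617, 56.952) + 18.281 = 64.898 kips. φR_n = 0.75 × 64.898 = 48.7 kips.
Governing: min(37.3, 70.6, 62.8, 48.7) = 37.3 kips → bolt shear.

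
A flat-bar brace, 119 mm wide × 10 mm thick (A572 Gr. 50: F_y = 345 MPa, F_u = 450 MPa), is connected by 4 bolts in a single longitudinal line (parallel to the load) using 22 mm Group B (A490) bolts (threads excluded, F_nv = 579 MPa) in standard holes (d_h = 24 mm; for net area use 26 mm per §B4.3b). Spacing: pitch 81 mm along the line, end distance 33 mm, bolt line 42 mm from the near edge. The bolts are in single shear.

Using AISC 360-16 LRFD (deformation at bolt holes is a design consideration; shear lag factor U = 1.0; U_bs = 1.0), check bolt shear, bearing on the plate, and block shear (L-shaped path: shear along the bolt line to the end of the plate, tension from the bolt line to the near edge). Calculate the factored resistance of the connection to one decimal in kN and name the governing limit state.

472.5 kN (block shear governs)

Bolt shear: A_b = π(22)²/4 = 380.13 mm². φR_n = 0.75 × 579 × 380.13 × 4 × 1 = 660.3 kN.
Bearing (10 mm plate, F_u = 450 MPa): end bolts L_c = 33 − 24/2 = 21, R_n = min(1.2×21×10×450, 2.4×22×10×450) = 113.4 kN/bolt; interior L_c = 81 − 24 = 57, R_n = 237.6 kN/bolt. φR_n = 0.75 × (1×113.4 + 3×237.6) = 619.7 kN.
Block shear: shear path 1×[33+3×81] = 1×276 mm, A_gv = 2760, A_nv = 1×(276 − 3.5×26)×10 = 1850 mm²; tension to near edge: (42 − 0.5×26)×10 = 290 mm². R_n = min(0.6×450×1850, 0.6×345×2760) + 1.0×450×290 = min(499.5, 571.32) + 130.5 = 630 kN. φR_n = 0.75 × 630 = 472.5 kN.
Governing: min(660.3, 619.7, 472.5) = 472.5 kN → block shear.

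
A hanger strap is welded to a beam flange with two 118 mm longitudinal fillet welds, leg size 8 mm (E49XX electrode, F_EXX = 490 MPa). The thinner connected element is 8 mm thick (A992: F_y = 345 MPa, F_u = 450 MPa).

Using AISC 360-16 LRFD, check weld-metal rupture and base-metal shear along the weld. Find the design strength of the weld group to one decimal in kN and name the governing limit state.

Weld metal: throat = 0.707×8 = 5.656 mm, L = 2×118 = 236 mm. φR_n = 0.75 × 0.6 × 490 × 5.656 × 236 = 294.3 kN.
Base metal shear (8 mm plate): yield φR_n = 1.0×0.6×345×8×236 = 390.8 kN; rupture φR_n = 0.75×0.6×450×8×236 = 382.3 kN; take 382.3 kN (rupture).
Governing: min(294.3, 382.3) = 294.3 kN → weld metal.

294.3 kN (weld metal governs)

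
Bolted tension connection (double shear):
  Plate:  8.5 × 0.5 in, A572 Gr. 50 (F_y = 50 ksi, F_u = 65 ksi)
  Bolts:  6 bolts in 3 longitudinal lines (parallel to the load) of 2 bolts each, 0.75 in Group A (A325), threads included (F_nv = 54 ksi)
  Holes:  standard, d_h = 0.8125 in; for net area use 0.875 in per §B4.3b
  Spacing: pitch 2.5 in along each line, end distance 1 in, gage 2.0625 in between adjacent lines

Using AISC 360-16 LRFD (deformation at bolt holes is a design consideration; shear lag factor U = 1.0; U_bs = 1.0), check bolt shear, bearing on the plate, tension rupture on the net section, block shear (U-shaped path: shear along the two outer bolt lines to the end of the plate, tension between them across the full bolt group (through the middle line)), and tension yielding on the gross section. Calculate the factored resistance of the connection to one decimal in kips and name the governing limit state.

121.9 kips (block shear governs)

Bolt shear: A_b = π(0.75)²/4 = 0.44179 in². φR_n = 0.75 × 54 × 0.44179 × 6 × 2 = 214.7 kips.
Bearing (0.5 in plate, F_u = 65 ksi): end bolts L_c = 1 − 0.8125/2 = 0.59375, R_n = min(1.2×0.59375×0.5×65, 2.4×0.75×0.5×65) = 23.156 kips/bolt; interior L_c = 2.5 − 0.8125 = 1.6875, R_n = 58.5 kips/bolt. φR_n = 0.75 × (3×23.156 + 3×58.5) = 183.7 kips.
Tension rupture (net): A_n = (8.5 − 3×0.875)×0.5 = 2.9375 in² (U = 1.0, A_e = A_n). φR_n = 0.75 × 65 × 2.9375 = 143.2 kips.
Block shear: shear path 2×[1+1×2.5] = 2×3.5 in, A_gv = 3.5, A_nv = 2×(3.5 − 1.5×0.875)×0.5 = 2.1875 in²; tension across gage: (4.125 − 2×0.875)×0.5 = 1.1875 in². R_n = min(0.6×65×2.1875, 0.6×50×3.5) + 1.0×65×1.1875 = min(85.313, 105) + 77.188 = 162.5 kips. φR_n = 0.75 × 162.5 = 121.9 kips.
Tension yield (gross): A_g = 8.5×0.5 = 4.25 in². φR_n = 0.90 × 50 × 4.25 = 191.3 kips.
Governing: min(214.7, 183.7, 143.2, 121.9, 191.3) = 121.9 kips → block shear.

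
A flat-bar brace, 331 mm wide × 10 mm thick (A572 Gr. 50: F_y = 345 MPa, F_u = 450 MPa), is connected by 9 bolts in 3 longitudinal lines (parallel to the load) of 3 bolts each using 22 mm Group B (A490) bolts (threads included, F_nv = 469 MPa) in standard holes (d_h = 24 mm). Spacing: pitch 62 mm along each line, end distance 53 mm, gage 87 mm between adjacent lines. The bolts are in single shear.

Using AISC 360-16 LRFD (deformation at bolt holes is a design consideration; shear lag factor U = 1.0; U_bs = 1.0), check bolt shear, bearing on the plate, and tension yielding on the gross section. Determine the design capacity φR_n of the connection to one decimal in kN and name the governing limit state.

1027.8 kN (gross-section yield governs)

Bolt shear: A_b = π(22)²/4 = 380.13 mm². φR_n = 0.75 × 469 × 380.13 × 9 × 1 = 1203.4 kN.
Bearing (10 mm plate, F_u = 450 MPa): end bolts L_c = 53 − 24/2 = 41, R_n = min(1.2×41×10×450, 2.4×22×10×450) = 221.4 kN/bolt; interior L_c = 62 − 24 = 38, R_n = 205.2 kN/bolt. φR_n = 0.75 × (3×221.4 + 6×205.2) = 1421.6 kN.
Tension yield (gross): A_g = 331×10 = 3310 mm². φR_n = 0.90 × 345 × 3310 = 1027.8 kN.
Governing: min(1203.4, 1421.6, 1027.8) = 1027.8 kN → gross-section yield.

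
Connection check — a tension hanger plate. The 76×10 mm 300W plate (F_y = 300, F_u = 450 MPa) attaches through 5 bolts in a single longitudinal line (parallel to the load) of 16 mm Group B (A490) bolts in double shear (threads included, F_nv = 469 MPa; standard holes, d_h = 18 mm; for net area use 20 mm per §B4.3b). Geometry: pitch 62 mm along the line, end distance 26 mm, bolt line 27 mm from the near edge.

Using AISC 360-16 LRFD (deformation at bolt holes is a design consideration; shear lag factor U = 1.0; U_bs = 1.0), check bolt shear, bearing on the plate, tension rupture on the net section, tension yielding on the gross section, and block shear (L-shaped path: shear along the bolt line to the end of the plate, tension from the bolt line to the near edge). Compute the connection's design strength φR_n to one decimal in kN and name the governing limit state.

Bolt shear: A_b = π(16)²/4 = 201.06 mm². φR_n = 0.75 × 469 × 201.06 × 5 × 2 = 707.2 kN.
Bearing (10 mm plate, F_u = 450 MPa): end bolts L_c = 26 − 18/2 = 17, R_n = min(1.2×17×10×450, 2.4×16×10×450) = 91.8 kN/bolt; interior L_c = 62 − 18 = 44, R_n = 172.8 kN/bolt. φR_n = 0.75 × (1×91.8 + 4×172.8) = 587.3 kN.
Tension rupture (net): A_n = (76 − 1×20)×10 = 560 mm² (U = 1.0, A_e = A_n). φR_n = 0.75 × 450 × 560 = 189.0 kN.
Tension yield (gross): A_g = 76×10 = 760 mm². φR_n = 0.90 × 300 × 760 = 205.2 kN.
Block shear: shear path 1×[26+4×62] = 1×274 mm, A_gv = 2740, A_nv = 1×(274 − 4.5×20)×10 = 1840 mm²; tension to near edge: (27 − 0.5×20)×10 = 170 mm². R_n = min(0.6×450×1840, 0.6×300×2740) + 1.0×450×170 = min(496.8, 493.2) + 76.5 = 569.7 kN. φR_n = 0.75 × 569.7 = 427.3 kN.
Governing: min(707.2, 587.3, 189.0, 205.2, 427.3) = 189.0 kN → net-section rupture.

189.0 kN (net-section rupture governs)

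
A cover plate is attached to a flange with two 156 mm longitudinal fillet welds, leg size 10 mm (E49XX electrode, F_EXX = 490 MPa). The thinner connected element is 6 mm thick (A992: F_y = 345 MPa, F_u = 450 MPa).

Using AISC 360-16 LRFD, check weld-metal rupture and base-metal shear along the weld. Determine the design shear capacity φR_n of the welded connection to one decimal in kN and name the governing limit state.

Weld metal: throat = 0.707×10 = 7.07 mm, L = 2×156 = 312 mm. φR_n = 0.75 × 0.6 × 490 × 7.07 × 312 = 486.4 kN.
Base metal shear (6 mm plate): yield φR_n = 1.0×0.6×345×6×312 = 387.5 kN; rupture φR_n = 0.75×0.6×450×6×312 = 379.1 kN; take 379.1 kN (rupture).
Governing: min(486.4, 379.1) = 379.1 kN → base-metal shear.

379.1 kN (base-metal shear governs)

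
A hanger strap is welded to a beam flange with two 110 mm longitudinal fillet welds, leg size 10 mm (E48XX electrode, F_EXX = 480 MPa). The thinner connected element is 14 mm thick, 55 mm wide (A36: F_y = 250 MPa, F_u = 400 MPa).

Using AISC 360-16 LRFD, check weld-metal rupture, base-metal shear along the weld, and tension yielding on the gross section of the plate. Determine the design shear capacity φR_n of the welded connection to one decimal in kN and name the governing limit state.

173.3 kN (gross-section yield governs)

Weld metal: throat = 0.707×10 = 7.07 mm, L = 2×110 = 220 mm. φR_n = 0.75 × 0.6 × 480 × 7.07 × 220 = 336.0 kN.
Base metal shear (14 mm plate): yield φR_n = 1.0×0.6×250×14×220 = 462.0 kN; rupture φR_n = 0.75×0.6×400×14×220 = 554.4 kN; take 462.0 kN (yield).
Tension yield (gross): A_g = 55×14 = 770 mm². φR_n = 0.90 × 250 × 770 = 173.3 kN.
Governing: min(336.0, 462.0, 173.3) = 173.3 kN → gross-section yield.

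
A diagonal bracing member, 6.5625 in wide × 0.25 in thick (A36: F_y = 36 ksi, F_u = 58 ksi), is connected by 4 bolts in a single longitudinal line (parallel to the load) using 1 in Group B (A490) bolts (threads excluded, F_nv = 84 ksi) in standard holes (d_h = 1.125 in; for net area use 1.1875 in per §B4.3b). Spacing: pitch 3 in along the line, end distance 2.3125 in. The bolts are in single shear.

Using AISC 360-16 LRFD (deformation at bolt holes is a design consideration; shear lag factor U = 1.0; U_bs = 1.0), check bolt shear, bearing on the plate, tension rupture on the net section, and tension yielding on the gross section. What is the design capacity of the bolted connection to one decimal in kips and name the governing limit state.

53.2 kips (gross-section yield governs)

Bolt shear: A_b = π(1)²/4 = 0.7854 in². φR_n = 0.75 × 84 × 0.7854 × 4 × 1 = 197.9 kips.
Bearing (0.25 in plate, F_u = 58 ksi): end bolts L_c = 2.3125 − 1.125/2 = 1.75, R_n = min(1.2×1.75×0.25×58, 2.4×1×0.25×58) = 30.45 kips/bolt; interior L_c = 3 − 1.125 = 1.875, R_n = 32.625 kips/bolt. φR_n = 0.75 × (1×30.45 + 3×32.625) = 96.2 kips.
Tension rupture (net): A_n = (6.5625 − 1×1.1875)×0.25 = 1.3438 in² (U = 1.0, A_e = A_n). φR_n = 0.75 × 58 × 1.3438 = 58.5 kips.
Tension yield (gross): A_g = 6.5625×0.25 = 1.6406 in². φR_n = 0.90 × 36 × 1.6406 = 53.2 kips.
Governing: min(197.9, 96.2, 58.5, 53.2) = 53.2 kips → gross-section yield.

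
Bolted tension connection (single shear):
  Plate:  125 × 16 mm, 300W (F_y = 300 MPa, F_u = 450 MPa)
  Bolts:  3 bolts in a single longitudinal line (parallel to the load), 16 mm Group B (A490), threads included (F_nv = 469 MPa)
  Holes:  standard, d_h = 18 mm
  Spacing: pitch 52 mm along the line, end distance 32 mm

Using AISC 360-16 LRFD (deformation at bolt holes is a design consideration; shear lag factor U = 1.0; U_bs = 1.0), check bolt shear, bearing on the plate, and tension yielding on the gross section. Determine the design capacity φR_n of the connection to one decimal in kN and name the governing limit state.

Bolt shear: A_b = π(16)²/4 = 201.06 mm². φR_n = 0.75 × 469 × 201.06 × 3 × 1 = 212.2 kN.
Bearing (16 mm plate, F_u = 450 MPa): end bolts L_c = 32 − 18/2 = 23, R_n = min(1.2×23×16×450, 2.4×16×16×450) = 198.72 kN/bolt; interior L_c = 52 − 18 = 34, R_n = 276.48 kN/bolt. φR_n = 0.75 × (1×198.72 + 2×276.48) = 563.8 kN.
Tension yield (gross): A_g = 125×16 = 2000 mm². φR_n = 0.90 × 300 × 2000 = 540.0 kN.
Governing: min(212.2, 563.8, 540.0) = 212.2 kN → bolt shear.

212.2 kN (bolt shear governs)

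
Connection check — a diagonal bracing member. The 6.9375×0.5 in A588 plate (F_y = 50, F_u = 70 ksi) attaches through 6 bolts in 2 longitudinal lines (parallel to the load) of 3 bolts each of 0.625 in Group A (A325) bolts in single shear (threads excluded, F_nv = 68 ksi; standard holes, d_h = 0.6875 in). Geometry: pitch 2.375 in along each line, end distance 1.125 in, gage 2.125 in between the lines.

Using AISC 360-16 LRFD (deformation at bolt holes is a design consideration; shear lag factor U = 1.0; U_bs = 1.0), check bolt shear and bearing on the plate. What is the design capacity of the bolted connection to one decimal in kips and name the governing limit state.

Bolt shear: A_b = π(0.625)²/4 = 0.3068 in². φR_n = 0.75 × 68 × 0.3068 × 6 × 1 = 93.9 kips.
Bearing (0.5 in plate, F_u = 70 ksi): end bolts L_c = 1.125 − 0.6875/2 = 0.78125, R_n = min(1.2×0.78125×0.5×70, 2.4×0.625×0.5×70) = 32.813 kips/bolt; interior L_c = 2.375 − 0.6875 = 1.6875, R_n = 52.5 kips/bolt. φR_n = 0.75 × (2×32.813 + 4×52.5) = 206.7 kips.
Governing: min(93.9, 206.7) = 93.9 kips → bolt shear.

93.9 kips (bolt shear governs)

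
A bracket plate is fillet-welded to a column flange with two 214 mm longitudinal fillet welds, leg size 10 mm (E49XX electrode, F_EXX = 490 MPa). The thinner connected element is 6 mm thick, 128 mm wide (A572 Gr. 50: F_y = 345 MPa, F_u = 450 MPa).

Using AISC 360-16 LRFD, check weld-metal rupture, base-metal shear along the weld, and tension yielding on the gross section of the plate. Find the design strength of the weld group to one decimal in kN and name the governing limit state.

Weld metal: throat = 0.707×10 = 7.07 mm, L = 2×214 = 428 mm. φR_n = 0.75 × 0.6 × 490 × 7.07 × 428 = 667.2 kN.
Base metal shear (6 mm plate): yield φR_n = 1.0×0.6×345×6×428 = 531.6 kN; rupture φR_n = 0.75×0.6×450×6×428 = 520.0 kN; take 520.0 kN (rupture).
Tension yield (gross): A_g = 128×6 = 768 mm². φR_n = 0.90 × 345 × 768 = 238.5 kN.
Governing: min(667.2, 520.0, 238.5) = 238.5 kN → gross-section yield.

238.5 kN (gross-section yield governs)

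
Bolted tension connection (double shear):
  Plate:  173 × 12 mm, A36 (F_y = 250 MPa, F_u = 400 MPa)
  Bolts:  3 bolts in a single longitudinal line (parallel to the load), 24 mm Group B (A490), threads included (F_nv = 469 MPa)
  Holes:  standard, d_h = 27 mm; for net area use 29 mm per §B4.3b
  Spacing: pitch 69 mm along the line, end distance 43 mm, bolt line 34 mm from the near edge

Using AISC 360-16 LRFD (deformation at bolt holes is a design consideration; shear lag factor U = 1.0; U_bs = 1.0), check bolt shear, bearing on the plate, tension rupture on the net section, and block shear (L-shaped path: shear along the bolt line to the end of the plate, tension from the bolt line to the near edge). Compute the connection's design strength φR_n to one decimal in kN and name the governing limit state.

304.6 kN (block shear governs)

Bolt shear: A_b = π(24)²/4 = 452.39 mm². φR_n = 0.75 × 469 × 452.39 × 3 × 2 = 954.8 kN.
Bearing (12 mm plate, F_u = 400 MPa): end bolts L_c = 43 − 27/2 = 29.5, R_n = min(1.2×29.5×12×400, 2.4×24×12×400) = 169.92 kN/bolt; interior L_c = 69 − 27 = 42, R_n = 241.92 kN/bolt. φR_n = 0.75 × (1×169.92 + 2×241.92) = 490.3 kN.
Tension rupture (net): A_n = (173 − 1×29)×12 = 1728 mm² (U = 1.0, A_e = A_n). φR_n = 0.75 × 400 × 1728 = 518.4 kN.
Block shear: shear path 1×[43+2×69] = 1×181 mm, A_gv = 2172, A_nv = 1×(181 − 2.5×29)×12 = 1302 mm²; tension to near edge: (34 − 0.5×29)×12 = 234 mm². R_n = min(0.6×400×1302, 0.6×250×2172) + 1.0×400×234 = min(312.48, 325.8) + 93.6 = 406.08 kN. φR_n = 0.75 × 406.08 = 304.6 kN.
Governing: min(954.8, 490.3, 518.4, 304.6) = 304.6 kN → block shear.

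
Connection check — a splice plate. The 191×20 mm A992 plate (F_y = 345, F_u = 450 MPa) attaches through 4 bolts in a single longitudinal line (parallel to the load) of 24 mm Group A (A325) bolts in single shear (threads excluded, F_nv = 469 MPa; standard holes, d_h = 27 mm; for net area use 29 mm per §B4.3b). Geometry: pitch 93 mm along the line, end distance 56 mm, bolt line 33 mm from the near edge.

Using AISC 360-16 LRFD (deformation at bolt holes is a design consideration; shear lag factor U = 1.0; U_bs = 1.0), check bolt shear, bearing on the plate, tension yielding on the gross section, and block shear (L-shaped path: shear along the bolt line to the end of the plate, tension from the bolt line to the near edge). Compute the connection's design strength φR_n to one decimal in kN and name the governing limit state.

Bolt shear: A_b = π(24)²/4 = 452.39 mm². φR_n = 0.75 × 469 × 452.39 × 4 × 1 = 636.5 kN.
Bearing (20 mm plate, F_u = 450 MPa): end bolts L_c = 56 − 27/2 = 42.5, R_n = min(1.2×42.5×20×450, 2.4×24×20×450) = 459 kN/bolt; interior L_c = 93 − 27 = 66, R_n = 518.4 kN/bolt. φR_n = 0.75 × (1×459 + 3×518.4) = 1510.7 kN.
Tension yield (gross): A_g = 191×20 = 3820 mm². φR_n = 0.90 × 345 × 3820 = 1186.1 kN.
Block shear: shear path 1×[56+3×93] = 1×335 mm, A_gv = 6700, A_nv = 1×(335 − 3.5×29)×20 = 4670 mm²; tension to near edge: (33 − 0.5×29)×20 = 370 mm². R_n = min(0.6×450×4670, 0.6×345×6700) + 1.0×450×370 = min(1260.9, 1386.9) + 166.5 = 1427.4 kN. φR_n = 0.75 × 1427.4 = 1070.6 kN.
Governing: min(636.5, 1510.7, 1186.1, 1070.6) = 636.5 kN → bolt shear.

636.5 kN (bolt shear governs)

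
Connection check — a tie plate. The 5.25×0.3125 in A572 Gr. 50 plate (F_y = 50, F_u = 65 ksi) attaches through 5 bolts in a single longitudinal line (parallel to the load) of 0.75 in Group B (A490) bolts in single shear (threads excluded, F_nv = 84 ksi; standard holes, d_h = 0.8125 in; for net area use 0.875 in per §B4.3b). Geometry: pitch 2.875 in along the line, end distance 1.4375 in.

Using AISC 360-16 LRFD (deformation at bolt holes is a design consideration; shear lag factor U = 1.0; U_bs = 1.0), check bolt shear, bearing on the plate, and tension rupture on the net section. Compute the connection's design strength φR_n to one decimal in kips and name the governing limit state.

66.7 kips (net-section rupture governs)

Bolt shear: A_b = π(0.75)²/4 = 0.44179 in². φR_n = 0.75 × 84 × 0.44179 × 5 × 1 = 139.2 kips.
Bearing (0.3125 in plate, F_u = 65 ksi): end bolts L_c = 1.4375 − 0.8125/2 = 1.03125, R_n = min(1.2×1.03125×0.3125×65, 2.4×0.75×0.3125×65) = 25.137 kips/bolt; interior L_c = 2.875 − 0.8125 = 2.0625, R_n = 36.563 kips/bolt. φR_n = 0.75 × (1×25.137 + 4×36.563) = 128.5 kips.
Tension rupture (net): A_n = (5.25 − 1×0.875)×0.3125 = 1.3672 in² (U = 1.0, A_e = A_n). φR_n = 0.75 × 65 × 1.3672 = 66.7 kips.
Governing: min(139.2, 128.5, 66.7) = 66.7 kips → net-section rupture.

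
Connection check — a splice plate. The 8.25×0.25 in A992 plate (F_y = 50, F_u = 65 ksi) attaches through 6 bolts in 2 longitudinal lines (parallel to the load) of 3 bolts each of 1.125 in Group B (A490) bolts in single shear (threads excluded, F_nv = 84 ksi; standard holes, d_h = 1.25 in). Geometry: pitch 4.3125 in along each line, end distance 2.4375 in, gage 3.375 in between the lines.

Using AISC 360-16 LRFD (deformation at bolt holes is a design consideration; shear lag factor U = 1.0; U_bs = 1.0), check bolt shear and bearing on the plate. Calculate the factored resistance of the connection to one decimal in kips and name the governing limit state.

184.6 kips (bearing governs)

Bolt shear: A_b = π(1.125)²/4 = 0.99402 in². φR_n = 0.75 × 84 × 0.99402 × 6 × 1 = 375.7 kips.
Bearing (0.25 in plate, F_u = 65 ksi): end bolts L_c = 2.4375 − 1.25/2 = 1.8125, R_n = min(1.2×1.8125×0.25×65, 2.4×1.125×0.25×65) = 35.344 kips/bolt; interior L_c = 4.3125 − 1.25 = 3.0625, R_n = 43.875 kips/bolt. φR_n = 0.75 × (2×35.344 + 4×43.875) = 184.6 kips.
Governing: min(375.7, 184.6) = 184.6 kips → bearing.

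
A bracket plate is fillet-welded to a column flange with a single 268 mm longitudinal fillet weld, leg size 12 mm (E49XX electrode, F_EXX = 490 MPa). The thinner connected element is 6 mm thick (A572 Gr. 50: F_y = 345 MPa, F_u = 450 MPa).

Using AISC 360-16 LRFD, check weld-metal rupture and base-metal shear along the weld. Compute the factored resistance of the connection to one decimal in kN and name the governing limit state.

Weld metal: throat = 0.707×12 = 8.484 mm, L = 268 mm. φR_n = 0.75 × 0.6 × 490 × 8.484 × 268 = 501.4 kN.
Base metal shear (6 mm plate): yield φR_n = 1.0×0.6×345×6×268 = 332.9 kN; rupture φR_n = 0.75×0.6×450×6×268 = 325.6 kN; take 325.6 kN (rupture).
Governing: min(501.4, 325.6) = 325.6 kN → base-metal shear.

325.6 kN (base-metal shear governs)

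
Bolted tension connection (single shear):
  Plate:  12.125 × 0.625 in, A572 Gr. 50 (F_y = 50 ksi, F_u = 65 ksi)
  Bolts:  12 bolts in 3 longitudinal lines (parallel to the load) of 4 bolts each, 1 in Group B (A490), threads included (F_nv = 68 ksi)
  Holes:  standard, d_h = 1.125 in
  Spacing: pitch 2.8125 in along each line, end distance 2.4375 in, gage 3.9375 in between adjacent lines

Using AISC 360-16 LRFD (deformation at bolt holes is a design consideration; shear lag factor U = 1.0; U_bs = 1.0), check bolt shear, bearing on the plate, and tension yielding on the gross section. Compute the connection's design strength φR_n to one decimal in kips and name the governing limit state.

341.0 kips (gross-section yield governs)

Bolt shear: A_b = π(1)²/4 = 0.7854 in². φR_n = 0.75 × 68 × 0.7854 × 12 × 1 = 480.7 kips.
Bearing (0.625 in plate, F_u = 65 ksi): end bolts L_c = 2.4375 − 1.125/2 = 1.875, R_n = min(1.2×1.875×0.625×65, 2.4×1×0.625×65) = 91.406 kips/bolt; interior L_c = 2.8125 − 1.125 = 1.6875, R_n = 82.266 kips/bolt. φR_n = 0.75 × (3×91.406 + 9×82.266) = 761.0 kips.
Tension yield (gross): A_g = 12.125×0.625 = 7.5781 in². φR_n = 0.90 × 50 × 7.5781 = 341.0 kips.
Governing: min(480.7, 761.0, 341.0) = 341.0 kips → gross-section yield.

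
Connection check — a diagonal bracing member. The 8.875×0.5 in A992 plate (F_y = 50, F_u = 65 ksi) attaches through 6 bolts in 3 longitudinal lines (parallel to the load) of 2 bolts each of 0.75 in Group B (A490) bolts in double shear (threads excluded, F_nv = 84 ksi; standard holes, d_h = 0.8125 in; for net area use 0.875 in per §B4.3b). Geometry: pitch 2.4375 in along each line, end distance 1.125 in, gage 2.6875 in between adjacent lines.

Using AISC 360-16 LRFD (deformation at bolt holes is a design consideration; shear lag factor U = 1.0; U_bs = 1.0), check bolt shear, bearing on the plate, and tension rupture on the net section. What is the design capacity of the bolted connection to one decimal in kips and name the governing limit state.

Bolt shear: A_b = π(0.75)²/4 = 0.44179 in². φR_n = 0.75 × 84 × 0.44179 × 6 × 2 = 334.0 kips.
Bearing (0.5 in plate, F_u = 65 ksi): end bolts L_c = 1.125 − 0.8125/2 = 0.71875, R_n = min(1.2×0.71875×0.5×65, 2.4×0.75×0.5×65) = 28.031 kips/bolt; interior L_c = 2.4375 − 0.8125 = 1.625, R_n = 58.5 kips/bolt. φR_n = 0.75 × (3×28.031 + 3×58.5) = 194.7 kips.
Tension rupture (net): A_n = (8.875 − 3×0.875)×0.5 = 3.125 in² (U = 1.0, A_e = A_n). φR_n = 0.75 × 65 × 3.125 = 152.3 kips.
Governing: min(334.0, 194.7, 152.3) = 152.3 kips → net-section rupture.

152.3 kips (net-section rupture governs)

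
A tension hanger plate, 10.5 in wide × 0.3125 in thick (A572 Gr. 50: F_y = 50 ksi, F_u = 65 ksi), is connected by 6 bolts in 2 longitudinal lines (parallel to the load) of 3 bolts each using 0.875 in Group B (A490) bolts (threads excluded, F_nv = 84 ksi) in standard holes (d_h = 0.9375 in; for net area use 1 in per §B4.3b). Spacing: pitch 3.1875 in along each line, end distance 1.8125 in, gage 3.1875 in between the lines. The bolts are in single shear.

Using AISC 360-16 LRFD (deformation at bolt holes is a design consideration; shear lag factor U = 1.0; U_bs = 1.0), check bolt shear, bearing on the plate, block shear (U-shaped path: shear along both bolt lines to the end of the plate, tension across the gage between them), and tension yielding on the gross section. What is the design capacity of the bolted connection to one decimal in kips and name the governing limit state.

Bolt shear: A_b = π(0.875)²/4 = 0.60132 in². φR_n = 0.75 × 84 × 0.60132 × 6 × 1 = 227.3 kips.
Bearing (0.3125 in plate, F_u = 65 ksi): end bolts L_c = 1.8125 − 0.9375/2 = 1.34375, R_n = min(1.2×1.34375×0.3125×65, 2.4×0.875×0.3125×65) = 32.754 kips/bolt; interior L_c = 3.1875 − 0.9375 = 2.25, R_n = 42.656 kips/bolt. φR_n = 0.75 × (2×32.754 + 4×42.656) = 177.1 kips.
Block shear: shear path 2×[1.8125+2×3.1875] = 2×8.1875 in, A_gv = 5.1172, A_nv = 2×(8.1875 − 2.5×1)×0.3125 = 3.5547 in²; tension across gage: (3.1875 − 1×1)×0.3125 = 0.68359 in². R_n = min(0.6×65×3.5547, 0.6×50×5.1172) + 1.0×65×0.68359 = min(138.63, 153.52) + 44.433 = 183.06 kips. φR_n = 0.75 × 183.06 = 137.3 kips.
Tension yield (gross): A_g = 10.5×0.3125 = 3.2813 in². φR_n = 0.90 × 50 × 3.2813 = 147.7 kips.
Governing: min(227.3, 177.1, 137.3, 147.7) = 137.3 kips → block shear.

137.3 kips (block shear governs)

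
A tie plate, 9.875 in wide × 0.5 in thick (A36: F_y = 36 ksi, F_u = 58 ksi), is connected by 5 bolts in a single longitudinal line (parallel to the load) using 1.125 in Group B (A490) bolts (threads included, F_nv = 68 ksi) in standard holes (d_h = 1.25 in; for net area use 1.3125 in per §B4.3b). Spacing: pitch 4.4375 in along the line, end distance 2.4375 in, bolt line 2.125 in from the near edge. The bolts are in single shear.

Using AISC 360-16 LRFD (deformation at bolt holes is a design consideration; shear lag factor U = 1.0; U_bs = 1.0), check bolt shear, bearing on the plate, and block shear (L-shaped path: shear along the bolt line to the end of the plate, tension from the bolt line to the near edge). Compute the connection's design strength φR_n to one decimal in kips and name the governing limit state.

Bolt shear: A_b = π(1.125)²/4 = 0.99402 in². φR_n = 0.75 × 68 × 0.99402 × 5 × 1 = 253.5 kips.
Bearing (0.5 in plate, F_u = 58 ksi): end bolts L_c = 2.4375 − 1.25/2 = 1.8125, R_n = min(1.2×1.8125×0.5×58, 2.4×1.125×0.5×58) = 63.075 kips/bolt; interior L_c = 4.4375 − 1.25 = 3.1875, R_n = 78.3 kips/bolt. φR_n = 0.75 × (1×63.075 + 4×78.3) = 282.2 kips.
Block shear: shear path 1×[2.4375+4×4.4375] = 1×20.1875 in, A_gv = 10.094, A_nv = 1×(20.1875 − 4.5×1.3125)×0.5 = 7.1406 in²; tension to near edge: (2.125 − 0.5×1.3125)×0.5 = 0.73438 in². R_n = min(0.6×58×7.1406, 0.6×36×10.094) + 1.0×58×0.73438 = min(248.49, 218.03) + 42.594 = 260.62 kips. φR_n = 0.75 × 260.62 = 195.5 kips.
Governing: min(253.5, 282.2, 195.5) = 195.5 kips → block shear.

195.5 kips (block shear governs)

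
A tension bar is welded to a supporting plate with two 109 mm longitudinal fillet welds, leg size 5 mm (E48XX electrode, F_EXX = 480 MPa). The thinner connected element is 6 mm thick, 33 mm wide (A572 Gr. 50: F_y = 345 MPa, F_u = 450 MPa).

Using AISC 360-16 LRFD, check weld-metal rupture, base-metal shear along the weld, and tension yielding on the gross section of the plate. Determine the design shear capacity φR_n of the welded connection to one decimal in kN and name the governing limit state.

Weld metal: throat = 0.707×5 = 3.535 mm, L = 2×109 = 218 mm. φR_n = 0.75 × 0.6 × 480 × 3.535 × 218 = 166.5 kN.
Base metal shear (6 mm plate): yield φR_n = 1.0×0.6×345×6×218 = 270.8 kN; rupture φR_n = 0.75×0.6×450×6×218 = 264.9 kN; take 264.9 kN (rupture).
Tension yield (gross): A_g = 33×6 = 198 mm². φR_n = 0.90 × 345 × 198 = 61.5 kN.
Governing: min(166.5, 264.9, 61.5) = 61.5 kN → gross-section yield.

61.5 kN (gross-section yield governs)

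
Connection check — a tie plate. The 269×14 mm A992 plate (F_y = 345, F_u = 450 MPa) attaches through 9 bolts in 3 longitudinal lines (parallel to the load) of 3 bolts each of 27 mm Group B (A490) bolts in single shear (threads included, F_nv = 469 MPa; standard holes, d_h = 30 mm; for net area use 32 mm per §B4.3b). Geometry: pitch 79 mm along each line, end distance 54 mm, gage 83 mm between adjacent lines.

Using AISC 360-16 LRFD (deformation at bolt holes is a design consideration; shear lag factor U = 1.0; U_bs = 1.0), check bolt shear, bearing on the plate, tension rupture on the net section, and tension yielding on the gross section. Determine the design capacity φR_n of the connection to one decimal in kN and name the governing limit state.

Bolt shear: A_b = π(27)²/4 = 572.56 mm². φR_n = 0.75 × 469 × 572.56 × 9 × 1 = 1812.6 kN.
Bearing (14 mm plate, F_u = 450 MPa): end bolts L_c = 54 − 30/2 = 39, R_n = min(1.2×39×14×450, 2.4×27×14×450) = 294.84 kN/bolt; interior L_c = 79 − 30 = 49, R_n = 370.44 kN/bolt. φR_n = 0.75 × (3×294.84 + 6×370.44) = 2330.4 kN.
Tension rupture (net): A_n = (269 − 3×32)×14 = 2422 mm² (U = 1.0, A_e = A_n). φR_n = 0.75 × 450 × 2422 = 817.4 kN.
Tension yield (gross): A_g = 269×14 = 3766 mm². φR_n = 0.90 × 345 × 3766 = 1169.3 kN.
Governing: min(1812.6, 2330.4, 817.4, 1169.3) = 817.4 kN → net-section rupture.

817.4 kN (net-section rupture governs)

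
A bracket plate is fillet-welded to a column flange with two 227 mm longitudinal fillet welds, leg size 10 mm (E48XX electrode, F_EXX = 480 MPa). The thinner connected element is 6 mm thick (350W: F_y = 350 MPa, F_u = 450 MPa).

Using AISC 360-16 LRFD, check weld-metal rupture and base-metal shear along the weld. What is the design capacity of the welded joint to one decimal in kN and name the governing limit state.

Weld metal: throat = 0.707×10 = 7.07 mm, L = 2×227 = 454 mm. φR_n = 0.75 × 0.6 × 480 × 7.07 × 454 = 693.3 kN.
Base metal shear (6 mm plate): yield φR_n = 1.0×0.6×350×6×454 = 572.0 kN; rupture φR_n = 0.75×0.6×450×6×454 = 551.6 kN; take 551.6 kN (rupture).
Governing: min(693.3, 551.6) = 551.6 kN → base-metal shear.

551.6 kN (base-metal shear governs)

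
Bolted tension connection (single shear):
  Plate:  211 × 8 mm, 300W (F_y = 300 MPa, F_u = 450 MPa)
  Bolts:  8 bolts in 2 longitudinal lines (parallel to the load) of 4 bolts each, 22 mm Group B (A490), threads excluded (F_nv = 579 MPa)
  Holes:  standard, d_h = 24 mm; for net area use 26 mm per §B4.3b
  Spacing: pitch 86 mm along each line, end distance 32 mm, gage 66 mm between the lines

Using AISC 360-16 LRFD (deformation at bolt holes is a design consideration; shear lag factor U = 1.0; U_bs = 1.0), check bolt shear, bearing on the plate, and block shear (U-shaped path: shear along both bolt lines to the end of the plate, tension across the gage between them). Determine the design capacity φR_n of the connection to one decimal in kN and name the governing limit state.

Bolt shear: A_b = π(22)²/4 = 380.13 mm². φR_n = 0.75 × 579 × 380.13 × 8 × 1 = 1320.6 kN.
Bearing (8 mm plate, F_u = 450 MPa): end bolts L_c = 32 − 24/2 = 20, R_n = min(1.2×20×8×450, 2.4×22×8×450) = 86.4 kN/bolt; interior L_c = 86 − 24 = 62, R_n = 190.08 kN/bolt. φR_n = 0.75 × (2×86.4 + 6×190.08) = 985.0 kN.
Block shear: shear path 2×[32+3×86] = 2×290 mm, A_gv = 4640, A_nv = 2×(290 − 3.5×26)×8 = 3184 mm²; tension across gage: (66 − 1×26)×8 = 320 mm². R_n = min(0.6×450×3184, 0.6×300×4640) + 1.0×450×320 = min(859.68, 835.2) + 144 = 979.2 kN. φR_n = 0.75 × 979.2 = 734.4 kN.
Governing: min(1320.6, 985.0, 734.4) = 734.4 kN → block shear.

734.4 kN (block shear governs)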